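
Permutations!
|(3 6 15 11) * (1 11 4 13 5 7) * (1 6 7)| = |(1 11 3 7 6 15 4 13 5)| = 9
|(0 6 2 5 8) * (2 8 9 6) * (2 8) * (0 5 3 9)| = 12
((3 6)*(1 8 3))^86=((1 8 3 6))^86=(1 3)(6 8)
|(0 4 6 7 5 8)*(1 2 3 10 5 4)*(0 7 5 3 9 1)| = 30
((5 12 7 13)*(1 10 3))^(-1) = (1 3 10)(5 13 7 12)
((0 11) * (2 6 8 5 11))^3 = (0 8)(2 5)(6 11)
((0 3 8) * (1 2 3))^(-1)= (0 8 3 2 1)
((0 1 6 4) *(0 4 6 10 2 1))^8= ((1 10 2))^8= (1 2 10)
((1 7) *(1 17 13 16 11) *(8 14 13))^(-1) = (1 11 16 13 14 8 17 7)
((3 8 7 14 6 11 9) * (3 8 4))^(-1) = ((3 4)(6 11 9 8 7 14))^(-1) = (3 4)(6 14 7 8 9 11)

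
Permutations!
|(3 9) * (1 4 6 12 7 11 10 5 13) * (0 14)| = |(0 14)(1 4 6 12 7 11 10 5 13)(3 9)| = 18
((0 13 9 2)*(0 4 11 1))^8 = (0 13 9 2 4 11 1)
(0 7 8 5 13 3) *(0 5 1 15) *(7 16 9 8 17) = (0 16 9 8 1 15)(3 5 13)(7 17) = [16, 15, 2, 5, 4, 13, 6, 17, 1, 8, 10, 11, 12, 3, 14, 0, 9, 7]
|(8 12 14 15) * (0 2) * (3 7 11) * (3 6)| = |(0 2)(3 7 11 6)(8 12 14 15)| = 4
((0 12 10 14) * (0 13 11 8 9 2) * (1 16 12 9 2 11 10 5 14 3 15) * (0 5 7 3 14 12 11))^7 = ((0 9)(1 16 11 8 2 5 12 7 3 15)(10 14 13))^7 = (0 9)(1 7 2 16 3 5 11 15 12 8)(10 14 13)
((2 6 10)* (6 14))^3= (2 10 6 14)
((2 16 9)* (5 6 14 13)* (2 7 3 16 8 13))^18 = (3 9)(7 16)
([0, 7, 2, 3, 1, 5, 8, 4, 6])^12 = (8)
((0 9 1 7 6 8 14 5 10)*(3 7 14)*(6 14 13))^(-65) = (0 9 1 13 6 8 3 7 14 5 10)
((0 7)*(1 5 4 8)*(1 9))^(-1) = (0 7)(1 9 8 4 5)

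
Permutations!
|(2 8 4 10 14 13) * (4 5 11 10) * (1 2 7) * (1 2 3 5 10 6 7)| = 11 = |(1 3 5 11 6 7 2 8 10 14 13)|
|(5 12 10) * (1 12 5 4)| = 4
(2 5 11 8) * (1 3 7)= (1 3 7)(2 5 11 8)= [0, 3, 5, 7, 4, 11, 6, 1, 2, 9, 10, 8]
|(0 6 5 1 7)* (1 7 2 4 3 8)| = 20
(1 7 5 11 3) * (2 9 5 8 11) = (1 7 8 11 3)(2 9 5) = [0, 7, 9, 1, 4, 2, 6, 8, 11, 5, 10, 3]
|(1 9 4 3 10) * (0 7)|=|(0 7)(1 9 4 3 10)|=10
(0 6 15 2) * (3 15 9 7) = (0 6 9 7 3 15 2) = [6, 1, 0, 15, 4, 5, 9, 3, 8, 7, 10, 11, 12, 13, 14, 2]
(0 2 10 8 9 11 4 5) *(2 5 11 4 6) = [5, 1, 10, 3, 11, 0, 2, 7, 9, 4, 8, 6] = (0 5)(2 10 8 9 4 11 6)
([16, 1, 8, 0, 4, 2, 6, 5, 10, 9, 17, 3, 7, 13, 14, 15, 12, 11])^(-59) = (0 10 7 3 8 12 11 2 16 17 5)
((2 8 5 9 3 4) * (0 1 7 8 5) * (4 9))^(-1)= ((0 1 7 8)(2 5 4)(3 9))^(-1)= (0 8 7 1)(2 4 5)(3 9)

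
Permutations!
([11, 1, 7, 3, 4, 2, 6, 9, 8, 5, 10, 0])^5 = [11, 1, 7, 3, 4, 2, 6, 9, 8, 5, 10, 0]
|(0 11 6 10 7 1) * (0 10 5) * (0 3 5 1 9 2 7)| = |(0 11 6 1 10)(2 7 9)(3 5)| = 30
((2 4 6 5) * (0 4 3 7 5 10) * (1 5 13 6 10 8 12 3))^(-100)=((0 4 10)(1 5 2)(3 7 13 6 8 12))^(-100)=(0 10 4)(1 2 5)(3 13 8)(6 12 7)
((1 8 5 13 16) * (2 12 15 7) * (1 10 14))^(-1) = ((1 8 5 13 16 10 14)(2 12 15 7))^(-1) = (1 14 10 16 13 5 8)(2 7 15 12)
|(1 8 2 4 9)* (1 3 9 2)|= |(1 8)(2 4)(3 9)|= 2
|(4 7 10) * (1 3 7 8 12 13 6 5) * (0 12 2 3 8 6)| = 9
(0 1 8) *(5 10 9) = (0 1 8)(5 10 9) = [1, 8, 2, 3, 4, 10, 6, 7, 0, 5, 9]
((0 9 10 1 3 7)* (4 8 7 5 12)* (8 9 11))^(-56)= ((0 11 8 7)(1 3 5 12 4 9 10))^(-56)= (12)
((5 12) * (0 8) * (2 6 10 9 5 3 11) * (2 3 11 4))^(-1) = ((0 8)(2 6 10 9 5 12 11 3 4))^(-1) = (0 8)(2 4 3 11 12 5 9 10 6)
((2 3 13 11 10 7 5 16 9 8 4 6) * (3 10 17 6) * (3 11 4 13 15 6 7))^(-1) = (2 6 15 3 10)(4 13 8 9 16 5 7 17 11) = ((2 10 3 15 6)(4 11 17 7 5 16 9 8 13))^(-1)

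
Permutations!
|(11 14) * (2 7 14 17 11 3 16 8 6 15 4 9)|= |(2 7 14 3 16 8 6 15 4 9)(11 17)|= 10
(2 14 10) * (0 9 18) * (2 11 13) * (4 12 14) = (0 9 18)(2 4 12 14 10 11 13) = [9, 1, 4, 3, 12, 5, 6, 7, 8, 18, 11, 13, 14, 2, 10, 15, 16, 17, 0]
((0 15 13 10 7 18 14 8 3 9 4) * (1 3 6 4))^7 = (0 8 7 15 6 18 13 4 14 10)(1 3 9) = ((0 15 13 10 7 18 14 8 6 4)(1 3 9))^7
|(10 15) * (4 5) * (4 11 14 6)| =10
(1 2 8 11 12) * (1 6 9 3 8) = [0, 2, 1, 8, 4, 5, 9, 7, 11, 3, 10, 12, 6] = (1 2)(3 8 11 12 6 9)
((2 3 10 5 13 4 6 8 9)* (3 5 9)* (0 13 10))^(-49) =(0 3 8 6 4 13)(2 9 10 5)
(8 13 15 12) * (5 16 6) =(5 16 6)(8 13 15 12) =[0, 1, 2, 3, 4, 16, 5, 7, 13, 9, 10, 11, 8, 15, 14, 12, 6]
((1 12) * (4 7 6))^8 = ((1 12)(4 7 6))^8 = (12)(4 6 7)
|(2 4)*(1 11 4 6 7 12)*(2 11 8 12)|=6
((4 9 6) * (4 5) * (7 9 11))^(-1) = ((4 11 7 9 6 5))^(-1) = (4 5 6 9 7 11)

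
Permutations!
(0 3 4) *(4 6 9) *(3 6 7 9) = [6, 1, 2, 7, 0, 5, 3, 9, 8, 4] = (0 6 3 7 9 4)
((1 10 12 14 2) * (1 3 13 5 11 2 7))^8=(1 14 10 7 12)(2 5 3 11 13)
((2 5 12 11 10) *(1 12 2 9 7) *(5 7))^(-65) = (1 7 2 5 9 10 11 12)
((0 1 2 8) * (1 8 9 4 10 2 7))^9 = (0 8)(1 7)(2 9 4 10)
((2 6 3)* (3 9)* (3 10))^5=(10)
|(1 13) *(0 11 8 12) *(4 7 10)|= |(0 11 8 12)(1 13)(4 7 10)|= 12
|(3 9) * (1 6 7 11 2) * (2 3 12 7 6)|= |(1 2)(3 9 12 7 11)|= 10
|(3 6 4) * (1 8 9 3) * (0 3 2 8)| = 15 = |(0 3 6 4 1)(2 8 9)|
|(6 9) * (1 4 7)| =|(1 4 7)(6 9)| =6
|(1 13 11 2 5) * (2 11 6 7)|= 6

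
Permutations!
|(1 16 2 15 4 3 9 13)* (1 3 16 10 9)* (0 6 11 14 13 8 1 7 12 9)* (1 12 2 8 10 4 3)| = 12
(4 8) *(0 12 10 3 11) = (0 12 10 3 11)(4 8) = [12, 1, 2, 11, 8, 5, 6, 7, 4, 9, 3, 0, 10]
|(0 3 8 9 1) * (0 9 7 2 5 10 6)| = |(0 3 8 7 2 5 10 6)(1 9)| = 8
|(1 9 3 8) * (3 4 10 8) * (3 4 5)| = |(1 9 5 3 4 10 8)| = 7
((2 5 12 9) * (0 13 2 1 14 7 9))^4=(14)(0 12 5 2 13)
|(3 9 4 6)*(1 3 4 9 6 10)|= 5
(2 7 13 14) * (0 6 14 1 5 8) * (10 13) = (0 6 14 2 7 10 13 1 5 8) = [6, 5, 7, 3, 4, 8, 14, 10, 0, 9, 13, 11, 12, 1, 2]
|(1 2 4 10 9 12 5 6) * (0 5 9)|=14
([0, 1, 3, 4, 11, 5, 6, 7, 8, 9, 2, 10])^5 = [0, 1, 2, 3, 4, 5, 6, 7, 8, 9, 10, 11]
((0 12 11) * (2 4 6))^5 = (0 11 12)(2 6 4)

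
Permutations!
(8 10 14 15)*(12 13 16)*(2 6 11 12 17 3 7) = (2 6 11 12 13 16 17 3 7)(8 10 14 15) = [0, 1, 6, 7, 4, 5, 11, 2, 10, 9, 14, 12, 13, 16, 15, 8, 17, 3]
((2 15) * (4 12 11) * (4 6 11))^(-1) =((2 15)(4 12)(6 11))^(-1) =(2 15)(4 12)(6 11)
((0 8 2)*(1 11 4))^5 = (0 2 8)(1 4 11)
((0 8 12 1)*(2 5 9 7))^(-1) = (0 1 12 8)(2 7 9 5)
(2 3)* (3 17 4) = [0, 1, 17, 2, 3, 5, 6, 7, 8, 9, 10, 11, 12, 13, 14, 15, 16, 4] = (2 17 4 3)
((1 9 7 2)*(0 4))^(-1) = (0 4)(1 2 7 9)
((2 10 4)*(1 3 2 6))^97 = ((1 3 2 10 4 6))^97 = (1 3 2 10 4 6)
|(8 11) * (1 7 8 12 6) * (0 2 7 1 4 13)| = |(0 2 7 8 11 12 6 4 13)| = 9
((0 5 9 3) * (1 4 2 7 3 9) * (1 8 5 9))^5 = ((0 9 1 4 2 7 3)(5 8))^5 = (0 7 4 9 3 2 1)(5 8)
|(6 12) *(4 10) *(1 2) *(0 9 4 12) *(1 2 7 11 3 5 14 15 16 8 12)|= |(0 9 4 10 1 7 11 3 5 14 15 16 8 12 6)|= 15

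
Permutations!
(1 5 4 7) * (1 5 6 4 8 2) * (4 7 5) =[0, 6, 1, 3, 5, 8, 7, 4, 2] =(1 6 7 4 5 8 2)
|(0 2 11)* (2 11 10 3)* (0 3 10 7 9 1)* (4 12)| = 14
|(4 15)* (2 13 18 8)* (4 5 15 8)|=|(2 13 18 4 8)(5 15)|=10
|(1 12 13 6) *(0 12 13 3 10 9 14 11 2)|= 24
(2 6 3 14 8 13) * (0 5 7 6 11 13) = (0 5 7 6 3 14 8)(2 11 13) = [5, 1, 11, 14, 4, 7, 3, 6, 0, 9, 10, 13, 12, 2, 8]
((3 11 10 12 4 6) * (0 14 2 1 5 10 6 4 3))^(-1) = (0 6 11 3 12 10 5 1 2 14)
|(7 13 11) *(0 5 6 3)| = |(0 5 6 3)(7 13 11)| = 12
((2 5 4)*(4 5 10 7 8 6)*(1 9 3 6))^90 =(10)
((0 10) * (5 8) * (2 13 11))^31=(0 10)(2 13 11)(5 8)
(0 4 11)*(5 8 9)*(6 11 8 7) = (0 4 8 9 5 7 6 11) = [4, 1, 2, 3, 8, 7, 11, 6, 9, 5, 10, 0]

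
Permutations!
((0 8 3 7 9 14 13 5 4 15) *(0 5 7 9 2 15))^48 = ((0 8 3 9 14 13 7 2 15 5 4))^48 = (0 14 15 8 13 5 3 7 4 9 2)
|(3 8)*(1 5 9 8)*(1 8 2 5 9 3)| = 6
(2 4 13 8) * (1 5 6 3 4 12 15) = (1 5 6 3 4 13 8 2 12 15) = [0, 5, 12, 4, 13, 6, 3, 7, 2, 9, 10, 11, 15, 8, 14, 1]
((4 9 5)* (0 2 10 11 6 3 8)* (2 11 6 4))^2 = (0 4 5 10 3)(2 6 8 11 9)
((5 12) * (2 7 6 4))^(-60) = ((2 7 6 4)(5 12))^(-60) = (12)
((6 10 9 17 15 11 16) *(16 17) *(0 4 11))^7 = ((0 4 11 17 15)(6 10 9 16))^7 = (0 11 15 4 17)(6 16 9 10)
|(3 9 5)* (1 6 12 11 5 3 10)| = 6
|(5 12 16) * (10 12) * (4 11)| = |(4 11)(5 10 12 16)| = 4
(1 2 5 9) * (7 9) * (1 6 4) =(1 2 5 7 9 6 4) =[0, 2, 5, 3, 1, 7, 4, 9, 8, 6]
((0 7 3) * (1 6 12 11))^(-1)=(0 3 7)(1 11 12 6)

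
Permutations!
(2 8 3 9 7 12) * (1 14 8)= (1 14 8 3 9 7 12 2)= [0, 14, 1, 9, 4, 5, 6, 12, 3, 7, 10, 11, 2, 13, 8]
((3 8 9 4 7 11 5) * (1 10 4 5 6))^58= (1 11 4)(3 9)(5 8)(6 7 10)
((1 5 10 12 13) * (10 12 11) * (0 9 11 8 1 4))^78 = (0 13 5 8 11)(1 10 9 4 12)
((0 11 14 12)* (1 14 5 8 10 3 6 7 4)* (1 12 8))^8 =(0 6 14)(1 12 3)(4 10 5)(7 8 11) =((0 11 5 1 14 8 10 3 6 7 4 12))^8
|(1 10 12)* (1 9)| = 4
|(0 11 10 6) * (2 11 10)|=6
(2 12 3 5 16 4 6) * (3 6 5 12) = [0, 1, 3, 12, 5, 16, 2, 7, 8, 9, 10, 11, 6, 13, 14, 15, 4] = (2 3 12 6)(4 5 16)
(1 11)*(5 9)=(1 11)(5 9)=[0, 11, 2, 3, 4, 9, 6, 7, 8, 5, 10, 1]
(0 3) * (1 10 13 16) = (0 3)(1 10 13 16) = [3, 10, 2, 0, 4, 5, 6, 7, 8, 9, 13, 11, 12, 16, 14, 15, 1]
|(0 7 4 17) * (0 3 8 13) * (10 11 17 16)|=|(0 7 4 16 10 11 17 3 8 13)|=10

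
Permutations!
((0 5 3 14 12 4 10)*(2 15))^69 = (0 10 4 12 14 3 5)(2 15)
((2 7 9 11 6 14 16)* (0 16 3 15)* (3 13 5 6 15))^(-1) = ((0 16 2 7 9 11 15)(5 6 14 13))^(-1) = (0 15 11 9 7 2 16)(5 13 14 6)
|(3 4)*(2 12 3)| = 4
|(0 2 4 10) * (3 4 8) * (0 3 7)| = 12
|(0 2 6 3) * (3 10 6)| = 6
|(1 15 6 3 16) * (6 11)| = |(1 15 11 6 3 16)| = 6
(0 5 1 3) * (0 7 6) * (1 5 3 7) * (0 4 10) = (0 3 1 7 6 4 10) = [3, 7, 2, 1, 10, 5, 4, 6, 8, 9, 0]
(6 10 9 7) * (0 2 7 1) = (0 2 7 6 10 9 1) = [2, 0, 7, 3, 4, 5, 10, 6, 8, 1, 9]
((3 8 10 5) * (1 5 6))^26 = ((1 5 3 8 10 6))^26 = (1 3 10)(5 8 6)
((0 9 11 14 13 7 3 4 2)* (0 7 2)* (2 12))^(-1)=((0 9 11 14 13 12 2 7 3 4))^(-1)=(0 4 3 7 2 12 13 14 11 9)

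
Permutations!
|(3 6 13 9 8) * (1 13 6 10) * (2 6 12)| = 6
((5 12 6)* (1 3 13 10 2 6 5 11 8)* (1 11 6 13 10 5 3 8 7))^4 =(2 3 5)(10 12 13)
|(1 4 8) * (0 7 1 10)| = |(0 7 1 4 8 10)| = 6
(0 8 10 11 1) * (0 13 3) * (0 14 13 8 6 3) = (0 6 3 14 13)(1 8 10 11) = [6, 8, 2, 14, 4, 5, 3, 7, 10, 9, 11, 1, 12, 0, 13]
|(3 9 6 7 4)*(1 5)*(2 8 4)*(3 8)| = 10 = |(1 5)(2 3 9 6 7)(4 8)|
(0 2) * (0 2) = [0, 1, 2] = (2)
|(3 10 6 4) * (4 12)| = |(3 10 6 12 4)| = 5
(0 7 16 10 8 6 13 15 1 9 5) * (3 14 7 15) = (0 15 1 9 5)(3 14 7 16 10 8 6 13) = [15, 9, 2, 14, 4, 0, 13, 16, 6, 5, 8, 11, 12, 3, 7, 1, 10]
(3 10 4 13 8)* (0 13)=(0 13 8 3 10 4)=[13, 1, 2, 10, 0, 5, 6, 7, 3, 9, 4, 11, 12, 8]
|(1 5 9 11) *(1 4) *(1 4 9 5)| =2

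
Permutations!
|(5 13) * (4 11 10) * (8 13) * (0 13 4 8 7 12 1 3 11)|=11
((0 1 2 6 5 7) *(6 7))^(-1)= (0 7 2 1)(5 6)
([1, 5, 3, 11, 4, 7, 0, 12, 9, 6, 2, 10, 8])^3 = (0 7 9 1 12 6 5 8)(2 10 11 3)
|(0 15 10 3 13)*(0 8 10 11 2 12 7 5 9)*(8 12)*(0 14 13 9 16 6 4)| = 16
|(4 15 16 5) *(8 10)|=|(4 15 16 5)(8 10)|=4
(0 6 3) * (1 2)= (0 6 3)(1 2)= [6, 2, 1, 0, 4, 5, 3]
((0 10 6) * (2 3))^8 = ((0 10 6)(2 3))^8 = (0 6 10)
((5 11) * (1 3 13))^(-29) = ((1 3 13)(5 11))^(-29) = (1 3 13)(5 11)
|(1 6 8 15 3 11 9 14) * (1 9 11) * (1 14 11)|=8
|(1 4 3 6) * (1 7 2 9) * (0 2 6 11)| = |(0 2 9 1 4 3 11)(6 7)| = 14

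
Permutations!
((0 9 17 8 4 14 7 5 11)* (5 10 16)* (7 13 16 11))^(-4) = ((0 9 17 8 4 14 13 16 5 7 10 11))^(-4) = (0 5 4)(7 14 9)(8 11 16)(10 13 17)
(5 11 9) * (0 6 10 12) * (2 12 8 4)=(0 6 10 8 4 2 12)(5 11 9)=[6, 1, 12, 3, 2, 11, 10, 7, 4, 5, 8, 9, 0]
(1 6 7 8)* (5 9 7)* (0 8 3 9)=(0 8 1 6 5)(3 9 7)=[8, 6, 2, 9, 4, 0, 5, 3, 1, 7]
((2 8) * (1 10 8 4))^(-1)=((1 10 8 2 4))^(-1)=(1 4 2 8 10)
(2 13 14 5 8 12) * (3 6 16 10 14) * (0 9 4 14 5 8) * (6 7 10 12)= (0 9 4 14 8 6 16 12 2 13 3 7 10 5)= [9, 1, 13, 7, 14, 0, 16, 10, 6, 4, 5, 11, 2, 3, 8, 15, 12]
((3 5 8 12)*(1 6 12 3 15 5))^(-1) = (1 3 8 5 15 12 6)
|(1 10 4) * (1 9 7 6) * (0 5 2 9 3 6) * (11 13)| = |(0 5 2 9 7)(1 10 4 3 6)(11 13)| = 10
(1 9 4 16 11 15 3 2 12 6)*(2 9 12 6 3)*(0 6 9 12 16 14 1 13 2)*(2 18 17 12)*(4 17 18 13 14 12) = (18)(0 6 14 1 16 11 15)(2 9 17 4 12 3) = [6, 16, 9, 2, 12, 5, 14, 7, 8, 17, 10, 15, 3, 13, 1, 0, 11, 4, 18]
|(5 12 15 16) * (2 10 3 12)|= 7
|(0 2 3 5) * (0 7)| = 5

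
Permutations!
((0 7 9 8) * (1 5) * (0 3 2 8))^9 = (9)(1 5)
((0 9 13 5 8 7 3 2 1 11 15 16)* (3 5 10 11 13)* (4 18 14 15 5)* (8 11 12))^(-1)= (0 16 15 14 18 4 7 8 12 10 13 1 2 3 9)(5 11)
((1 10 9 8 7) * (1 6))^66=(10)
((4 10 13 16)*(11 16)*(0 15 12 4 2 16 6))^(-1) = ((0 15 12 4 10 13 11 6)(2 16))^(-1) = (0 6 11 13 10 4 12 15)(2 16)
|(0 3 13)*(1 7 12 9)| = |(0 3 13)(1 7 12 9)| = 12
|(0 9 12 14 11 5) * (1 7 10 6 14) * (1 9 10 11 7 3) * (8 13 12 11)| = 22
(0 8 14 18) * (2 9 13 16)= [8, 1, 9, 3, 4, 5, 6, 7, 14, 13, 10, 11, 12, 16, 18, 15, 2, 17, 0]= (0 8 14 18)(2 9 13 16)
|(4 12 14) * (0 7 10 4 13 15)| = |(0 7 10 4 12 14 13 15)| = 8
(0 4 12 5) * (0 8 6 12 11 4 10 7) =(0 10 7)(4 11)(5 8 6 12) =[10, 1, 2, 3, 11, 8, 12, 0, 6, 9, 7, 4, 5]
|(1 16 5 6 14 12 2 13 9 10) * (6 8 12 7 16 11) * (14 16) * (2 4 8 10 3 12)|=42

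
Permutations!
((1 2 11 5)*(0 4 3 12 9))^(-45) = (12)(1 5 11 2)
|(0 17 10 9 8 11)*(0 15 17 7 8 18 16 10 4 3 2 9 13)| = |(0 7 8 11 15 17 4 3 2 9 18 16 10 13)| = 14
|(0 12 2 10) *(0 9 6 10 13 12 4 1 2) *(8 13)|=|(0 4 1 2 8 13 12)(6 10 9)|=21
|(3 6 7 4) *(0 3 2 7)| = 3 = |(0 3 6)(2 7 4)|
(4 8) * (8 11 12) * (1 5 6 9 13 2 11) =(1 5 6 9 13 2 11 12 8 4) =[0, 5, 11, 3, 1, 6, 9, 7, 4, 13, 10, 12, 8, 2]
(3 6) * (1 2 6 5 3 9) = [0, 2, 6, 5, 4, 3, 9, 7, 8, 1] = (1 2 6 9)(3 5)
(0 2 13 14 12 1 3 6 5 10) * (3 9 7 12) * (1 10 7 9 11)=(0 2 13 14 3 6 5 7 12 10)(1 11)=[2, 11, 13, 6, 4, 7, 5, 12, 8, 9, 0, 1, 10, 14, 3]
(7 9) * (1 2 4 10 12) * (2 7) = (1 7 9 2 4 10 12) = [0, 7, 4, 3, 10, 5, 6, 9, 8, 2, 12, 11, 1]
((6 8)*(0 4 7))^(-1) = (0 7 4)(6 8)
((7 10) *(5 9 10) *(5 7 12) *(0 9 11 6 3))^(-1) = (0 3 6 11 5 12 10 9)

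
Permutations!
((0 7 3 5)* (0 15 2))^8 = ((0 7 3 5 15 2))^8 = (0 3 15)(2 7 5)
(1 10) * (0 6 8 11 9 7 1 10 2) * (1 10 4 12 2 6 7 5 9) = (0 7 10 4 12 2)(1 6 8 11)(5 9) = [7, 6, 0, 3, 12, 9, 8, 10, 11, 5, 4, 1, 2]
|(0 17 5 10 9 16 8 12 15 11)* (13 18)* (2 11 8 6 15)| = |(0 17 5 10 9 16 6 15 8 12 2 11)(13 18)| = 12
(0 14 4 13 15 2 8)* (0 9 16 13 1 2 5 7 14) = (1 2 8 9 16 13 15 5 7 14 4) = [0, 2, 8, 3, 1, 7, 6, 14, 9, 16, 10, 11, 12, 15, 4, 5, 13]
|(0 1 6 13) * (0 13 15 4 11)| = 6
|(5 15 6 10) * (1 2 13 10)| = 7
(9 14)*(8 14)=[0, 1, 2, 3, 4, 5, 6, 7, 14, 8, 10, 11, 12, 13, 9]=(8 14 9)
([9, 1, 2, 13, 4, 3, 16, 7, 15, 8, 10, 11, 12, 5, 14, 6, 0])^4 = [6, 1, 2, 13, 4, 3, 8, 7, 0, 16, 10, 11, 12, 5, 14, 9, 15]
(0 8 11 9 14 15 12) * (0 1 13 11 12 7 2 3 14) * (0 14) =(0 8 12 1 13 11 9 14 15 7 2 3) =[8, 13, 3, 0, 4, 5, 6, 2, 12, 14, 10, 9, 1, 11, 15, 7]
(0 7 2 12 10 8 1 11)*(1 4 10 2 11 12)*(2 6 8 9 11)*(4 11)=(0 7 2 1 12 6 8 11)(4 10 9)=[7, 12, 1, 3, 10, 5, 8, 2, 11, 4, 9, 0, 6]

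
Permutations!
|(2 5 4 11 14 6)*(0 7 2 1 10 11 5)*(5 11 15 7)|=11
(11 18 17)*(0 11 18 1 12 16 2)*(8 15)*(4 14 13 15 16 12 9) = (0 11 1 9 4 14 13 15 8 16 2)(17 18) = [11, 9, 0, 3, 14, 5, 6, 7, 16, 4, 10, 1, 12, 15, 13, 8, 2, 18, 17]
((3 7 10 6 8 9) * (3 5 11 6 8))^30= ((3 7 10 8 9 5 11 6))^30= (3 11 9 10)(5 8 7 6)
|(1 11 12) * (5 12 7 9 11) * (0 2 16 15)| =|(0 2 16 15)(1 5 12)(7 9 11)| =12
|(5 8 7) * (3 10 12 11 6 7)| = |(3 10 12 11 6 7 5 8)| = 8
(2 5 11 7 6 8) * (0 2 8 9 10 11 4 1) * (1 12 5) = (0 2 1)(4 12 5)(6 9 10 11 7) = [2, 0, 1, 3, 12, 4, 9, 6, 8, 10, 11, 7, 5]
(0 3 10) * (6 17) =[3, 1, 2, 10, 4, 5, 17, 7, 8, 9, 0, 11, 12, 13, 14, 15, 16, 6] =(0 3 10)(6 17)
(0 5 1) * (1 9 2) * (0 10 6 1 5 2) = (0 2 5 9)(1 10 6) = [2, 10, 5, 3, 4, 9, 1, 7, 8, 0, 6]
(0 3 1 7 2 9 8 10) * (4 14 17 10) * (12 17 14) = [3, 7, 9, 1, 12, 5, 6, 2, 4, 8, 0, 11, 17, 13, 14, 15, 16, 10] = (0 3 1 7 2 9 8 4 12 17 10)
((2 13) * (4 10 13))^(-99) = (2 4 10 13)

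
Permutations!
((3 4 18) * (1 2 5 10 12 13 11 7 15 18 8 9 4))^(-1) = (1 3 18 15 7 11 13 12 10 5 2)(4 9 8)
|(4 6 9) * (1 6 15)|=|(1 6 9 4 15)|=5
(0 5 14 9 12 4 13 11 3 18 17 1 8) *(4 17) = (0 5 14 9 12 17 1 8)(3 18 4 13 11) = [5, 8, 2, 18, 13, 14, 6, 7, 0, 12, 10, 3, 17, 11, 9, 15, 16, 1, 4]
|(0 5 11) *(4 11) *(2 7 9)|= 12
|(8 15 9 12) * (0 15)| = 5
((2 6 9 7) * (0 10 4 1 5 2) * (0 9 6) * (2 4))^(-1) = (0 2 10)(1 4 5)(7 9)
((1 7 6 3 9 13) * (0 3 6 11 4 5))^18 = ((0 3 9 13 1 7 11 4 5))^18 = (13)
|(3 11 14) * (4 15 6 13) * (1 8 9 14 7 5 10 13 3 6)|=|(1 8 9 14 6 3 11 7 5 10 13 4 15)|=13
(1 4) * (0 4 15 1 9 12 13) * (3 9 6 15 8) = (0 4 6 15 1 8 3 9 12 13) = [4, 8, 2, 9, 6, 5, 15, 7, 3, 12, 10, 11, 13, 0, 14, 1]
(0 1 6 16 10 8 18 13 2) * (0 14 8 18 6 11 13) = [1, 11, 14, 3, 4, 5, 16, 7, 6, 9, 18, 13, 12, 2, 8, 15, 10, 17, 0] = (0 1 11 13 2 14 8 6 16 10 18)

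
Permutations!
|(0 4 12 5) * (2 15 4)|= |(0 2 15 4 12 5)|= 6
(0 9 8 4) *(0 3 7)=(0 9 8 4 3 7)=[9, 1, 2, 7, 3, 5, 6, 0, 4, 8]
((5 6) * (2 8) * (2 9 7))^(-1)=(2 7 9 8)(5 6)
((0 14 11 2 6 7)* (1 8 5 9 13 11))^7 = (0 11 8 7 13 1 6 9 14 2 5)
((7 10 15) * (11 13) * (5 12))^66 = ((5 12)(7 10 15)(11 13))^66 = (15)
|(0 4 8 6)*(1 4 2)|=|(0 2 1 4 8 6)|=6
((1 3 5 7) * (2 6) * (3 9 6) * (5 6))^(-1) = (1 7 5 9)(2 6 3)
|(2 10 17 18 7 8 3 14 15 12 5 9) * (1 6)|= 12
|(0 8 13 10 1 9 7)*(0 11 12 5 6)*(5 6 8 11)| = 28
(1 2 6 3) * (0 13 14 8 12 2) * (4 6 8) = (0 13 14 4 6 3 1)(2 8 12) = [13, 0, 8, 1, 6, 5, 3, 7, 12, 9, 10, 11, 2, 14, 4]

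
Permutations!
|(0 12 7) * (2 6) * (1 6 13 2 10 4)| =12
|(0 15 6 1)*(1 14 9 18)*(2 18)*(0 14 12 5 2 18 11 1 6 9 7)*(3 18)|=13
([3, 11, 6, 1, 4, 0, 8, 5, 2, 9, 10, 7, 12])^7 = (12)(0 3 1 11 7 5)(2 6 8)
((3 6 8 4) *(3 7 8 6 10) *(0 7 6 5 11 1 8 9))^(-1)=(0 9 7)(1 11 5 6 4 8)(3 10)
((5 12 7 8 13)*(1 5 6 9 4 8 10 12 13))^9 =((1 5 13 6 9 4 8)(7 10 12))^9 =(1 13 9 8 5 6 4)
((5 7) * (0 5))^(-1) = ((0 5 7))^(-1) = (0 7 5)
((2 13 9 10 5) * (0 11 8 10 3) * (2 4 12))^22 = ((0 11 8 10 5 4 12 2 13 9 3))^22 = (13)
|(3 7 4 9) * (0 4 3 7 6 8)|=|(0 4 9 7 3 6 8)|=7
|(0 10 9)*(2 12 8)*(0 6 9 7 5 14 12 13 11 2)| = |(0 10 7 5 14 12 8)(2 13 11)(6 9)| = 42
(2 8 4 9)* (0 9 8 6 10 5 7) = (0 9 2 6 10 5 7)(4 8) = [9, 1, 6, 3, 8, 7, 10, 0, 4, 2, 5]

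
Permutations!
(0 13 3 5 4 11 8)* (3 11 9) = (0 13 11 8)(3 5 4 9) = [13, 1, 2, 5, 9, 4, 6, 7, 0, 3, 10, 8, 12, 11]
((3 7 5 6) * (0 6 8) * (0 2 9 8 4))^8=((0 6 3 7 5 4)(2 9 8))^8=(0 3 5)(2 8 9)(4 6 7)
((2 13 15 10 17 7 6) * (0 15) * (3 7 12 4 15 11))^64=(0 11 3 7 6 2 13)(4 12 17 10 15)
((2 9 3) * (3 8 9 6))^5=((2 6 3)(8 9))^5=(2 3 6)(8 9)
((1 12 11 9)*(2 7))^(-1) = (1 9 11 12)(2 7)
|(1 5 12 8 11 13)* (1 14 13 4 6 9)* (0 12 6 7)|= 12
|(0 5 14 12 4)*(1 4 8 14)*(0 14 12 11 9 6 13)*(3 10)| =|(0 5 1 4 14 11 9 6 13)(3 10)(8 12)| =18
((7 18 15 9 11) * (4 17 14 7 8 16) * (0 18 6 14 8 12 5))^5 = ((0 18 15 9 11 12 5)(4 17 8 16)(6 14 7))^5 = (0 12 9 18 5 11 15)(4 17 8 16)(6 7 14)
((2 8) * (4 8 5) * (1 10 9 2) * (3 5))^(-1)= ((1 10 9 2 3 5 4 8))^(-1)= (1 8 4 5 3 2 9 10)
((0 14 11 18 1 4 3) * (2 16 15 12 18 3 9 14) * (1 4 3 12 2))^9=((0 1 3)(2 16 15)(4 9 14 11 12 18))^9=(4 11)(9 12)(14 18)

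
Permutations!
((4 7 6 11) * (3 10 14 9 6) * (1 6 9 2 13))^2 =(1 11 7 10 2)(3 14 13 6 4)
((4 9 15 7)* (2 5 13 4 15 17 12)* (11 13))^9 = (2 5 11 13 4 9 17 12)(7 15)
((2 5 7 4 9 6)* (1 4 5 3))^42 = ((1 4 9 6 2 3)(5 7))^42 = (9)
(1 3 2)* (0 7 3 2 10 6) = (0 7 3 10 6)(1 2) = [7, 2, 1, 10, 4, 5, 0, 3, 8, 9, 6]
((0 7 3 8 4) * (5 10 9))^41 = ((0 7 3 8 4)(5 10 9))^41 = (0 7 3 8 4)(5 9 10)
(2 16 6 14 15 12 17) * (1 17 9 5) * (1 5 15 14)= (1 17 2 16 6)(9 15 12)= [0, 17, 16, 3, 4, 5, 1, 7, 8, 15, 10, 11, 9, 13, 14, 12, 6, 2]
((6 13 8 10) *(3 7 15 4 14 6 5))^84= ((3 7 15 4 14 6 13 8 10 5))^84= (3 14 10 15 13)(4 8 7 6 5)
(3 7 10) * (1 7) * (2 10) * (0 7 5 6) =(0 7 2 10 3 1 5 6) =[7, 5, 10, 1, 4, 6, 0, 2, 8, 9, 3]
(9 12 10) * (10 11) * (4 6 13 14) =(4 6 13 14)(9 12 11 10) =[0, 1, 2, 3, 6, 5, 13, 7, 8, 12, 9, 10, 11, 14, 4]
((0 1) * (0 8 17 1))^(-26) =(1 8 17)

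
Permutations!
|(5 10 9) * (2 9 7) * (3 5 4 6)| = |(2 9 4 6 3 5 10 7)| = 8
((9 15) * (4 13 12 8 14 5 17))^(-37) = (4 5 8 13 17 14 12)(9 15)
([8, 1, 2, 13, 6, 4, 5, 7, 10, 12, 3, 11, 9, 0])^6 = (0 8 10 3 13)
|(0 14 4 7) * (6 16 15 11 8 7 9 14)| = 21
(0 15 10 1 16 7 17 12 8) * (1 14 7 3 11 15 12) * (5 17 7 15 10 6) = (0 12 8)(1 16 3 11 10 14 15 6 5 17) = [12, 16, 2, 11, 4, 17, 5, 7, 0, 9, 14, 10, 8, 13, 15, 6, 3, 1]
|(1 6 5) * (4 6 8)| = 5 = |(1 8 4 6 5)|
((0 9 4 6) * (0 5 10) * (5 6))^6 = (0 9 4 5 10)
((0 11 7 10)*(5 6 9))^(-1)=(0 10 7 11)(5 9 6)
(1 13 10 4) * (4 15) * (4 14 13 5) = (1 5 4)(10 15 14 13) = [0, 5, 2, 3, 1, 4, 6, 7, 8, 9, 15, 11, 12, 10, 13, 14]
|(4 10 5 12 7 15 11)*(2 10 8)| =9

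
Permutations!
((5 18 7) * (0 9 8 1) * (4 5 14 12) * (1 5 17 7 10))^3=((0 9 8 5 18 10 1)(4 17 7 14 12))^3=(0 5 1 8 10 9 18)(4 14 17 12 7)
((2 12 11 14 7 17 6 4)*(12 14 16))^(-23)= ((2 14 7 17 6 4)(11 16 12))^(-23)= (2 14 7 17 6 4)(11 16 12)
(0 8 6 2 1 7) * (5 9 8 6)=(0 6 2 1 7)(5 9 8)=[6, 7, 1, 3, 4, 9, 2, 0, 5, 8]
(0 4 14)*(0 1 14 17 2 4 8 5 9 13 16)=(0 8 5 9 13 16)(1 14)(2 4 17)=[8, 14, 4, 3, 17, 9, 6, 7, 5, 13, 10, 11, 12, 16, 1, 15, 0, 2]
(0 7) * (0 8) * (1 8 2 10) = [7, 8, 10, 3, 4, 5, 6, 2, 0, 9, 1] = (0 7 2 10 1 8)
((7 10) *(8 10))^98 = ((7 8 10))^98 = (7 10 8)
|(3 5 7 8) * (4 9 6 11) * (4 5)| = |(3 4 9 6 11 5 7 8)| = 8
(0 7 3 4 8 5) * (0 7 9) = (0 9)(3 4 8 5 7) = [9, 1, 2, 4, 8, 7, 6, 3, 5, 0]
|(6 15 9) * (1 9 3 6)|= |(1 9)(3 6 15)|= 6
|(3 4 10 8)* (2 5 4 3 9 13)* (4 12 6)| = 9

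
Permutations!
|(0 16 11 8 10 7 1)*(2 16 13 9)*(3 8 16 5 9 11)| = 9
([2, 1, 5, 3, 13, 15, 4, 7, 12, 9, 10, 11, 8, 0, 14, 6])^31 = (0 15 13 5 4 2 6)(8 12)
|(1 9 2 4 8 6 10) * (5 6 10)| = |(1 9 2 4 8 10)(5 6)| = 6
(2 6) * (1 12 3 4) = (1 12 3 4)(2 6) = [0, 12, 6, 4, 1, 5, 2, 7, 8, 9, 10, 11, 3]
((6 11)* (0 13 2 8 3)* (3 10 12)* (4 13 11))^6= ((0 11 6 4 13 2 8 10 12 3))^6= (0 8 6 12 13)(2 11 10 4 3)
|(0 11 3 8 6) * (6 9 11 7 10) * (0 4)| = |(0 7 10 6 4)(3 8 9 11)| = 20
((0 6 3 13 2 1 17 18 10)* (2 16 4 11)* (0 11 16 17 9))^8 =((0 6 3 13 17 18 10 11 2 1 9)(4 16))^8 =(0 2 18 3 9 11 17 6 1 10 13)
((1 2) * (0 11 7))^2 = ((0 11 7)(1 2))^2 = (0 7 11)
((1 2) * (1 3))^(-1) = (1 3 2)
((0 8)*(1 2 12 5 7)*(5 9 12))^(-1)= ((0 8)(1 2 5 7)(9 12))^(-1)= (0 8)(1 7 5 2)(9 12)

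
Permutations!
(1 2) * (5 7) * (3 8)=(1 2)(3 8)(5 7)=[0, 2, 1, 8, 4, 7, 6, 5, 3]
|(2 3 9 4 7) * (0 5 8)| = 15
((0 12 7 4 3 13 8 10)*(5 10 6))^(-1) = ((0 12 7 4 3 13 8 6 5 10))^(-1) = (0 10 5 6 8 13 3 4 7 12)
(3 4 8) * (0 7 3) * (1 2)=(0 7 3 4 8)(1 2)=[7, 2, 1, 4, 8, 5, 6, 3, 0]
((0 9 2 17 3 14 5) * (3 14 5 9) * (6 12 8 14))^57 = ((0 3 5)(2 17 6 12 8 14 9))^57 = (2 17 6 12 8 14 9)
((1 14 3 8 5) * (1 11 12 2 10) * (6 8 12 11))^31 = ((1 14 3 12 2 10)(5 6 8))^31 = (1 14 3 12 2 10)(5 6 8)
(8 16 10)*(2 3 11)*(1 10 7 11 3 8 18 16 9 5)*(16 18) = (18)(1 10 16 7 11 2 8 9 5) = [0, 10, 8, 3, 4, 1, 6, 11, 9, 5, 16, 2, 12, 13, 14, 15, 7, 17, 18]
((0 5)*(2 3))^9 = (0 5)(2 3) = ((0 5)(2 3))^9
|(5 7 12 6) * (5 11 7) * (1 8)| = |(1 8)(6 11 7 12)| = 4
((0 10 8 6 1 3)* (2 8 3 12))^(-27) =(1 8 12 6 2) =((0 10 3)(1 12 2 8 6))^(-27)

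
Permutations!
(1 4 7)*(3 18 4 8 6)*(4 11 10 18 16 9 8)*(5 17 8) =[0, 4, 2, 16, 7, 17, 3, 1, 6, 5, 18, 10, 12, 13, 14, 15, 9, 8, 11] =(1 4 7)(3 16 9 5 17 8 6)(10 18 11)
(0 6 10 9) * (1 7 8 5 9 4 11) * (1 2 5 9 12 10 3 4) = (0 6 3 4 11 2 5 12 10 1 7 8 9) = [6, 7, 5, 4, 11, 12, 3, 8, 9, 0, 1, 2, 10]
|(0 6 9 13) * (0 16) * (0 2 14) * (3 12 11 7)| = |(0 6 9 13 16 2 14)(3 12 11 7)| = 28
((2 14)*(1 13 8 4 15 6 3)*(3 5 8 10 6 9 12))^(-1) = ((1 13 10 6 5 8 4 15 9 12 3)(2 14))^(-1) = (1 3 12 9 15 4 8 5 6 10 13)(2 14)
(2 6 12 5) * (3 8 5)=(2 6 12 3 8 5)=[0, 1, 6, 8, 4, 2, 12, 7, 5, 9, 10, 11, 3]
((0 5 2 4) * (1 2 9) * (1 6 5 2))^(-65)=((0 2 4)(5 9 6))^(-65)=(0 2 4)(5 9 6)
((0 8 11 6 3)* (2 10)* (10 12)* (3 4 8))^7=(0 3)(2 12 10)(4 6 11 8)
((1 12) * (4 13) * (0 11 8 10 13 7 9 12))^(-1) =((0 11 8 10 13 4 7 9 12 1))^(-1) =(0 1 12 9 7 4 13 10 8 11)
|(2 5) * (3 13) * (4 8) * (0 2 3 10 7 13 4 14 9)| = 24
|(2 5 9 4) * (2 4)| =3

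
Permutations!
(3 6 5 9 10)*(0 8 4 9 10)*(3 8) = (0 3 6 5 10 8 4 9) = [3, 1, 2, 6, 9, 10, 5, 7, 4, 0, 8]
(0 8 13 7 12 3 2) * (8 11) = (0 11 8 13 7 12 3 2) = [11, 1, 0, 2, 4, 5, 6, 12, 13, 9, 10, 8, 3, 7]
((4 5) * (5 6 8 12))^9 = ((4 6 8 12 5))^9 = (4 5 12 8 6)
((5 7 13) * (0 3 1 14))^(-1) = ((0 3 1 14)(5 7 13))^(-1) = (0 14 1 3)(5 13 7)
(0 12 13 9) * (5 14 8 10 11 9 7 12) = (0 5 14 8 10 11 9)(7 12 13) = [5, 1, 2, 3, 4, 14, 6, 12, 10, 0, 11, 9, 13, 7, 8]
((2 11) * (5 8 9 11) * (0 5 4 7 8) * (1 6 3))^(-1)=((0 5)(1 6 3)(2 4 7 8 9 11))^(-1)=(0 5)(1 3 6)(2 11 9 8 7 4)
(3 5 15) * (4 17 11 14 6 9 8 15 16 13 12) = (3 5 16 13 12 4 17 11 14 6 9 8 15) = [0, 1, 2, 5, 17, 16, 9, 7, 15, 8, 10, 14, 4, 12, 6, 3, 13, 11]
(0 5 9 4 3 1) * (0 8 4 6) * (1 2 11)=(0 5 9 6)(1 8 4 3 2 11)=[5, 8, 11, 2, 3, 9, 0, 7, 4, 6, 10, 1]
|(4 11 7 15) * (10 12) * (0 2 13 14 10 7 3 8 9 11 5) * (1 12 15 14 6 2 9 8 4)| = |(0 9 11 3 4 5)(1 12 7 14 10 15)(2 13 6)| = 6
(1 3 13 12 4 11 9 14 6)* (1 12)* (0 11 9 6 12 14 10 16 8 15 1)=(0 11 6 14 12 4 9 10 16 8 15 1 3 13)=[11, 3, 2, 13, 9, 5, 14, 7, 15, 10, 16, 6, 4, 0, 12, 1, 8]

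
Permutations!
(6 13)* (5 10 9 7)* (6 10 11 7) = (5 11 7)(6 13 10 9) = [0, 1, 2, 3, 4, 11, 13, 5, 8, 6, 9, 7, 12, 10]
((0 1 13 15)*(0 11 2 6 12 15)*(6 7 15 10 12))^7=((0 1 13)(2 7 15 11)(10 12))^7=(0 1 13)(2 11 15 7)(10 12)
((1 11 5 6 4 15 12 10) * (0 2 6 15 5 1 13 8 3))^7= ((0 2 6 4 5 15 12 10 13 8 3)(1 11))^7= (0 10 4 3 12 6 8 15 2 13 5)(1 11)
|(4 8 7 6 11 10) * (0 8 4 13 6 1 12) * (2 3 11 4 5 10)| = 15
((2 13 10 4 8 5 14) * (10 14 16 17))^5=((2 13 14)(4 8 5 16 17 10))^5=(2 14 13)(4 10 17 16 5 8)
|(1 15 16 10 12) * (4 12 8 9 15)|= |(1 4 12)(8 9 15 16 10)|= 15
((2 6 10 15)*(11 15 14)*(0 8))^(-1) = (0 8)(2 15 11 14 10 6)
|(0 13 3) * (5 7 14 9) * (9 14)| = |(14)(0 13 3)(5 7 9)| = 3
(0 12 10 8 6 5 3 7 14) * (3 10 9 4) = [12, 1, 2, 7, 3, 10, 5, 14, 6, 4, 8, 11, 9, 13, 0] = (0 12 9 4 3 7 14)(5 10 8 6)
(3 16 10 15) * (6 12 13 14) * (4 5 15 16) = [0, 1, 2, 4, 5, 15, 12, 7, 8, 9, 16, 11, 13, 14, 6, 3, 10] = (3 4 5 15)(6 12 13 14)(10 16)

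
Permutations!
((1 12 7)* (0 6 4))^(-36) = ((0 6 4)(1 12 7))^(-36) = (12)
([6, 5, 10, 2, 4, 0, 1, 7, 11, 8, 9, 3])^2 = [1, 0, 9, 10, 4, 6, 5, 7, 3, 11, 8, 2]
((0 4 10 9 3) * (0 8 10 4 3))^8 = (0 10 3 9 8)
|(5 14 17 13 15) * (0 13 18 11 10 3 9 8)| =|(0 13 15 5 14 17 18 11 10 3 9 8)| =12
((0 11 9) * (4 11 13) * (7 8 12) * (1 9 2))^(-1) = (0 9 1 2 11 4 13)(7 12 8)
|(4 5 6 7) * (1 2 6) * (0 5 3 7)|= |(0 5 1 2 6)(3 7 4)|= 15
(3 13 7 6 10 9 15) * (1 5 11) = (1 5 11)(3 13 7 6 10 9 15) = [0, 5, 2, 13, 4, 11, 10, 6, 8, 15, 9, 1, 12, 7, 14, 3]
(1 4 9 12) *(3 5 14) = [0, 4, 2, 5, 9, 14, 6, 7, 8, 12, 10, 11, 1, 13, 3] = (1 4 9 12)(3 5 14)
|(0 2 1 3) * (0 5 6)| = |(0 2 1 3 5 6)| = 6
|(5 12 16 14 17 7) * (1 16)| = |(1 16 14 17 7 5 12)| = 7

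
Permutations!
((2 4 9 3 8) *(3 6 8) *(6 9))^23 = (9)(2 8 6 4)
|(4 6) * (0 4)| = 3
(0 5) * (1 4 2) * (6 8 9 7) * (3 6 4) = [5, 3, 1, 6, 2, 0, 8, 4, 9, 7] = (0 5)(1 3 6 8 9 7 4 2)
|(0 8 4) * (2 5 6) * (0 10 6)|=7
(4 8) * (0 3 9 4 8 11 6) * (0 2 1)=[3, 0, 1, 9, 11, 5, 2, 7, 8, 4, 10, 6]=(0 3 9 4 11 6 2 1)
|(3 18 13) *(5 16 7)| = 3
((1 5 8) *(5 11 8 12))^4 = (12)(1 11 8)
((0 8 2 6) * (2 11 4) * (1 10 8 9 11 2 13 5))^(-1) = ((0 9 11 4 13 5 1 10 8 2 6))^(-1) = (0 6 2 8 10 1 5 13 4 11 9)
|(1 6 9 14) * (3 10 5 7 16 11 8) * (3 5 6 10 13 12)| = |(1 10 6 9 14)(3 13 12)(5 7 16 11 8)| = 15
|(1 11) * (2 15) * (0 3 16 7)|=|(0 3 16 7)(1 11)(2 15)|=4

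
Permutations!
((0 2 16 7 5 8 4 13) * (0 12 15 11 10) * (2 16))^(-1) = (0 10 11 15 12 13 4 8 5 7 16)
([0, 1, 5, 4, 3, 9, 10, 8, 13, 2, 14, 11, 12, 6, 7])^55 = (2 5 9)(3 4)(6 10 14 7 8 13)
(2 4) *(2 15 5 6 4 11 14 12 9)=[0, 1, 11, 3, 15, 6, 4, 7, 8, 2, 10, 14, 9, 13, 12, 5]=(2 11 14 12 9)(4 15 5 6)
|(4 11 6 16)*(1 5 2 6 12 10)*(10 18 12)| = |(1 5 2 6 16 4 11 10)(12 18)| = 8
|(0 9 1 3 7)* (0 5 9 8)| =10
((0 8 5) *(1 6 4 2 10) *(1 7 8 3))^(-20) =(10)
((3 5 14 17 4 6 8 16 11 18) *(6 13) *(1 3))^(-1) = (1 18 11 16 8 6 13 4 17 14 5 3) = ((1 3 5 14 17 4 13 6 8 16 11 18))^(-1)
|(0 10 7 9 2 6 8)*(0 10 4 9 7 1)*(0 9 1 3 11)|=10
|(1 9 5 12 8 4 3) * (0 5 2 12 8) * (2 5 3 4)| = 8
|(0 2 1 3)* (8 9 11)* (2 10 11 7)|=9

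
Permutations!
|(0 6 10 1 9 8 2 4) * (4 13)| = 9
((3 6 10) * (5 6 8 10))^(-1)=((3 8 10)(5 6))^(-1)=(3 10 8)(5 6)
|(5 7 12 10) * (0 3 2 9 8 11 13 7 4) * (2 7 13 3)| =|(13)(0 2 9 8 11 3 7 12 10 5 4)| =11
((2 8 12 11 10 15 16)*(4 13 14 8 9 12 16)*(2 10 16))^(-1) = ((2 9 12 11 16 10 15 4 13 14 8))^(-1) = (2 8 14 13 4 15 10 16 11 12 9)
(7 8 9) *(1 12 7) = (1 12 7 8 9) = [0, 12, 2, 3, 4, 5, 6, 8, 9, 1, 10, 11, 7]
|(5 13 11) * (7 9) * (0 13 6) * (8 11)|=|(0 13 8 11 5 6)(7 9)|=6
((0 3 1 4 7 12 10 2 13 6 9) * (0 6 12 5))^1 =(0 3 1 4 7 5)(2 13 12 10)(6 9)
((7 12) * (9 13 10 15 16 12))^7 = ((7 9 13 10 15 16 12))^7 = (16)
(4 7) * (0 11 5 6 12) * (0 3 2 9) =(0 11 5 6 12 3 2 9)(4 7) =[11, 1, 9, 2, 7, 6, 12, 4, 8, 0, 10, 5, 3]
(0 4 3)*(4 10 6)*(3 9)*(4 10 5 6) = (0 5 6 10 4 9 3) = [5, 1, 2, 0, 9, 6, 10, 7, 8, 3, 4]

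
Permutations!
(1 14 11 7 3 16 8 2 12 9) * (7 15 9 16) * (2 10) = [0, 14, 12, 7, 4, 5, 6, 3, 10, 1, 2, 15, 16, 13, 11, 9, 8] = (1 14 11 15 9)(2 12 16 8 10)(3 7)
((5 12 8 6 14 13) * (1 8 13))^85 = ((1 8 6 14)(5 12 13))^85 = (1 8 6 14)(5 12 13)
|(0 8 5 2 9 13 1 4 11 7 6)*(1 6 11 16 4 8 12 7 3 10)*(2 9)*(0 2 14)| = |(0 12 7 11 3 10 1 8 5 9 13 6 2 14)(4 16)| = 14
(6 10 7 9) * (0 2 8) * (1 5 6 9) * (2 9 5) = (0 9 5 6 10 7 1 2 8) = [9, 2, 8, 3, 4, 6, 10, 1, 0, 5, 7]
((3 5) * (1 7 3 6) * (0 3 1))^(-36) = (7)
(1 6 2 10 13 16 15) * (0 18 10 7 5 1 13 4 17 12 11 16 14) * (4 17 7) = [18, 6, 4, 3, 7, 1, 2, 5, 8, 9, 17, 16, 11, 14, 0, 13, 15, 12, 10] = (0 18 10 17 12 11 16 15 13 14)(1 6 2 4 7 5)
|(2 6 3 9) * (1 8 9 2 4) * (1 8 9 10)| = |(1 9 4 8 10)(2 6 3)| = 15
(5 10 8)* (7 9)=(5 10 8)(7 9)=[0, 1, 2, 3, 4, 10, 6, 9, 5, 7, 8]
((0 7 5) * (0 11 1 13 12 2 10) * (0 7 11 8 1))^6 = ((0 11)(1 13 12 2 10 7 5 8))^6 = (1 5 10 12)(2 13 8 7)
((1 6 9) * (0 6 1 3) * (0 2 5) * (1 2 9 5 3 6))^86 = ((0 1 2 3 9 6 5))^86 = (0 2 9 5 1 3 6)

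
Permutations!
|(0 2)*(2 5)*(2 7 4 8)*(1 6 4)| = |(0 5 7 1 6 4 8 2)| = 8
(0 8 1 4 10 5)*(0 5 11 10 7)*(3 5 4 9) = (0 8 1 9 3 5 4 7)(10 11) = [8, 9, 2, 5, 7, 4, 6, 0, 1, 3, 11, 10]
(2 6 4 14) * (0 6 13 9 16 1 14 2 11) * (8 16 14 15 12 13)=[6, 15, 8, 3, 2, 5, 4, 7, 16, 14, 10, 0, 13, 9, 11, 12, 1]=(0 6 4 2 8 16 1 15 12 13 9 14 11)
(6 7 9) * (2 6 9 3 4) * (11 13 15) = (2 6 7 3 4)(11 13 15) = [0, 1, 6, 4, 2, 5, 7, 3, 8, 9, 10, 13, 12, 15, 14, 11]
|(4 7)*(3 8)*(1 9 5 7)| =|(1 9 5 7 4)(3 8)| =10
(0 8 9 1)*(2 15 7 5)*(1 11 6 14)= (0 8 9 11 6 14 1)(2 15 7 5)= [8, 0, 15, 3, 4, 2, 14, 5, 9, 11, 10, 6, 12, 13, 1, 7]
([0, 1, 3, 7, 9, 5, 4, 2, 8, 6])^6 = (9)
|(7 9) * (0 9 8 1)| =5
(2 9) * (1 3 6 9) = (1 3 6 9 2) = [0, 3, 1, 6, 4, 5, 9, 7, 8, 2]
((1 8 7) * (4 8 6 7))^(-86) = ((1 6 7)(4 8))^(-86) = (8)(1 6 7)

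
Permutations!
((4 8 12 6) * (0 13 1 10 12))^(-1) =((0 13 1 10 12 6 4 8))^(-1) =(0 8 4 6 12 10 1 13)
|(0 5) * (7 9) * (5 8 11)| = 4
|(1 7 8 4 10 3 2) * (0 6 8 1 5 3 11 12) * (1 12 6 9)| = 15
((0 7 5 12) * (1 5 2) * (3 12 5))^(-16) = ((0 7 2 1 3 12))^(-16) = (0 2 3)(1 12 7)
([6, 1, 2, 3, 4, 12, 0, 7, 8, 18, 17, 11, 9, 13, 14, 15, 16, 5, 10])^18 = (18)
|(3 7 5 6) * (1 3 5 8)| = |(1 3 7 8)(5 6)| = 4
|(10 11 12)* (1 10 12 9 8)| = 5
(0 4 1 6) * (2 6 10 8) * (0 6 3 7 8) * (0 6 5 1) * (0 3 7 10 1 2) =(0 4 3 10 6 5 2 7 8) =[4, 1, 7, 10, 3, 2, 5, 8, 0, 9, 6]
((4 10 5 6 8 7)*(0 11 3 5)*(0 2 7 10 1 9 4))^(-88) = ((0 11 3 5 6 8 10 2 7)(1 9 4))^(-88) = (0 3 6 10 7 11 5 8 2)(1 4 9)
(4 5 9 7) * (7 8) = (4 5 9 8 7) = [0, 1, 2, 3, 5, 9, 6, 4, 7, 8]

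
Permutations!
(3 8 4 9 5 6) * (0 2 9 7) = (0 2 9 5 6 3 8 4 7) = [2, 1, 9, 8, 7, 6, 3, 0, 4, 5]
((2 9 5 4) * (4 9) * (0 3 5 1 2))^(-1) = (0 4 2 1 9 5 3) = ((0 3 5 9 1 2 4))^(-1)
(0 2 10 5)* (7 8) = (0 2 10 5)(7 8) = [2, 1, 10, 3, 4, 0, 6, 8, 7, 9, 5]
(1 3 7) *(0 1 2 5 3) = (0 1)(2 5 3 7) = [1, 0, 5, 7, 4, 3, 6, 2]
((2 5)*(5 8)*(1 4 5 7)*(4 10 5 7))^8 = ((1 10 5 2 8 4 7))^8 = (1 10 5 2 8 4 7)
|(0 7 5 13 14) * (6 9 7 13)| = 12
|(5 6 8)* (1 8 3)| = |(1 8 5 6 3)| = 5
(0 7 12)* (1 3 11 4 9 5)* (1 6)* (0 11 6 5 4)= (0 7 12 11)(1 3 6)(4 9)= [7, 3, 2, 6, 9, 5, 1, 12, 8, 4, 10, 0, 11]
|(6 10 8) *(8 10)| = 2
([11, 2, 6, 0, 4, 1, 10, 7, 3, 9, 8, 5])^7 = (0 8 6 1 11 3 10 2 5)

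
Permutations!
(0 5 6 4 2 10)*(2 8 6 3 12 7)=(0 5 3 12 7 2 10)(4 8 6)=[5, 1, 10, 12, 8, 3, 4, 2, 6, 9, 0, 11, 7]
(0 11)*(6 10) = (0 11)(6 10) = [11, 1, 2, 3, 4, 5, 10, 7, 8, 9, 6, 0]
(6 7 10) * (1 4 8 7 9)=(1 4 8 7 10 6 9)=[0, 4, 2, 3, 8, 5, 9, 10, 7, 1, 6]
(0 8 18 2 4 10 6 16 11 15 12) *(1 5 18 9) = (0 8 9 1 5 18 2 4 10 6 16 11 15 12) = [8, 5, 4, 3, 10, 18, 16, 7, 9, 1, 6, 15, 0, 13, 14, 12, 11, 17, 2]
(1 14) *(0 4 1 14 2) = (14)(0 4 1 2) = [4, 2, 0, 3, 1, 5, 6, 7, 8, 9, 10, 11, 12, 13, 14]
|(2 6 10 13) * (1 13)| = 5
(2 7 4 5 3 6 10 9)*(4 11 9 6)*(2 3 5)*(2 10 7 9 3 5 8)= (2 9 5 8)(3 4 10 6 7 11)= [0, 1, 9, 4, 10, 8, 7, 11, 2, 5, 6, 3]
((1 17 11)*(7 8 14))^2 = ((1 17 11)(7 8 14))^2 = (1 11 17)(7 14 8)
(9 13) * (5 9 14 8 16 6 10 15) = (5 9 13 14 8 16 6 10 15) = [0, 1, 2, 3, 4, 9, 10, 7, 16, 13, 15, 11, 12, 14, 8, 5, 6]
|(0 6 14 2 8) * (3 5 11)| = |(0 6 14 2 8)(3 5 11)| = 15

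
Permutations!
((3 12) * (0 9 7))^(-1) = (0 7 9)(3 12)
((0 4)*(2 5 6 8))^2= (2 6)(5 8)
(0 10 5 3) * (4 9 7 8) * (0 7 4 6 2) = (0 10 5 3 7 8 6 2)(4 9) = [10, 1, 0, 7, 9, 3, 2, 8, 6, 4, 5]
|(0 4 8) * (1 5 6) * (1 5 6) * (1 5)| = 6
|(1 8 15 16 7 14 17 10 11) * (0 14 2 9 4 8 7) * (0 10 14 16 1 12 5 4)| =26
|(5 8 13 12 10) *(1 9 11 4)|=20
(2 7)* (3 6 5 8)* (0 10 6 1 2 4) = (0 10 6 5 8 3 1 2 7 4) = [10, 2, 7, 1, 0, 8, 5, 4, 3, 9, 6]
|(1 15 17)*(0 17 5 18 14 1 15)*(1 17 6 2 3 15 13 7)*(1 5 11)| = |(0 6 2 3 15 11 1)(5 18 14 17 13 7)| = 42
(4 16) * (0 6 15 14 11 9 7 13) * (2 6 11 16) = (0 11 9 7 13)(2 6 15 14 16 4) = [11, 1, 6, 3, 2, 5, 15, 13, 8, 7, 10, 9, 12, 0, 16, 14, 4]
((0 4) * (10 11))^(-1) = ((0 4)(10 11))^(-1) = (0 4)(10 11)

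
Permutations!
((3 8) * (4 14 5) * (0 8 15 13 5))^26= (0 3 13 4)(5 14 8 15)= ((0 8 3 15 13 5 4 14))^26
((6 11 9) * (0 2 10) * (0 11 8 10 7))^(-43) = ((0 2 7)(6 8 10 11 9))^(-43) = (0 7 2)(6 10 9 8 11)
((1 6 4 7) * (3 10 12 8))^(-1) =(1 7 4 6)(3 8 12 10)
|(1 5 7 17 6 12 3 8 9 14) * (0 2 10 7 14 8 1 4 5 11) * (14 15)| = 20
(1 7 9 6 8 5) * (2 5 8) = (1 7 9 6 2 5) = [0, 7, 5, 3, 4, 1, 2, 9, 8, 6]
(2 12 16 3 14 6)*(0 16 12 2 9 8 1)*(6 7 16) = (0 6 9 8 1)(3 14 7 16) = [6, 0, 2, 14, 4, 5, 9, 16, 1, 8, 10, 11, 12, 13, 7, 15, 3]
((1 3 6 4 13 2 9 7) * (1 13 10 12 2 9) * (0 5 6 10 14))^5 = (14)(7 9 13)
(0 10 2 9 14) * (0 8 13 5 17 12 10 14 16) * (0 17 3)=(0 14 8 13 5 3)(2 9 16 17 12 10)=[14, 1, 9, 0, 4, 3, 6, 7, 13, 16, 2, 11, 10, 5, 8, 15, 17, 12]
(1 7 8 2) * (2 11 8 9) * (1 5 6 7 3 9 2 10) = [0, 3, 5, 9, 4, 6, 7, 2, 11, 10, 1, 8] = (1 3 9 10)(2 5 6 7)(8 11)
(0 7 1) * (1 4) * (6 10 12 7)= (0 6 10 12 7 4 1)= [6, 0, 2, 3, 1, 5, 10, 4, 8, 9, 12, 11, 7]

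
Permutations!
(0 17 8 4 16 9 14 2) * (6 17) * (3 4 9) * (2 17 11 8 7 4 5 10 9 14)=(0 6 11 8 14 17 7 4 16 3 5 10 9 2)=[6, 1, 0, 5, 16, 10, 11, 4, 14, 2, 9, 8, 12, 13, 17, 15, 3, 7]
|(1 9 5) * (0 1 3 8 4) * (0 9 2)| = 15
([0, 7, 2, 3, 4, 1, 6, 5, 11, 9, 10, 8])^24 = (11)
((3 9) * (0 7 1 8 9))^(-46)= ((0 7 1 8 9 3))^(-46)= (0 1 9)(3 7 8)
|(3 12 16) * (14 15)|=6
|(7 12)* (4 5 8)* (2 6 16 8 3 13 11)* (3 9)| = |(2 6 16 8 4 5 9 3 13 11)(7 12)| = 10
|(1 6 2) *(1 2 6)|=1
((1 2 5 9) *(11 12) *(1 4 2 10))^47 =(1 10)(2 4 9 5)(11 12)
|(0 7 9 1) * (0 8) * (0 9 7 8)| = 4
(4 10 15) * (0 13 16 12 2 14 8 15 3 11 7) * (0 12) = (0 13 16)(2 14 8 15 4 10 3 11 7 12) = [13, 1, 14, 11, 10, 5, 6, 12, 15, 9, 3, 7, 2, 16, 8, 4, 0]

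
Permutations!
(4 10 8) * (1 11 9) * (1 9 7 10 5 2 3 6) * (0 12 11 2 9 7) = (0 12 11)(1 2 3 6)(4 5 9 7 10 8) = [12, 2, 3, 6, 5, 9, 1, 10, 4, 7, 8, 0, 11]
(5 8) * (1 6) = [0, 6, 2, 3, 4, 8, 1, 7, 5] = (1 6)(5 8)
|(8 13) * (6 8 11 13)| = 2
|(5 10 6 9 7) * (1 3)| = 10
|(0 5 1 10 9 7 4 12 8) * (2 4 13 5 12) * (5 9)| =|(0 12 8)(1 10 5)(2 4)(7 13 9)| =6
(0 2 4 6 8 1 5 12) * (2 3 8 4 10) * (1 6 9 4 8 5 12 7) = [3, 12, 10, 5, 9, 7, 8, 1, 6, 4, 2, 11, 0] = (0 3 5 7 1 12)(2 10)(4 9)(6 8)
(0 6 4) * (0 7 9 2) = (0 6 4 7 9 2) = [6, 1, 0, 3, 7, 5, 4, 9, 8, 2]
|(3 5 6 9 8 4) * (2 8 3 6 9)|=|(2 8 4 6)(3 5 9)|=12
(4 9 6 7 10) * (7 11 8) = [0, 1, 2, 3, 9, 5, 11, 10, 7, 6, 4, 8] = (4 9 6 11 8 7 10)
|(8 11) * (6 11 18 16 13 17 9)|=8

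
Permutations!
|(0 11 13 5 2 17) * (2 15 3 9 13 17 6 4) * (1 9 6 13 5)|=9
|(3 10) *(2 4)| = |(2 4)(3 10)| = 2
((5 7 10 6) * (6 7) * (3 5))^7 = (3 5 6)(7 10)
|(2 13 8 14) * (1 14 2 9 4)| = 12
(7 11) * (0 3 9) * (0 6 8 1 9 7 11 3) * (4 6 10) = (11)(1 9 10 4 6 8)(3 7) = [0, 9, 2, 7, 6, 5, 8, 3, 1, 10, 4, 11]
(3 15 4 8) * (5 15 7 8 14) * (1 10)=(1 10)(3 7 8)(4 14 5 15)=[0, 10, 2, 7, 14, 15, 6, 8, 3, 9, 1, 11, 12, 13, 5, 4]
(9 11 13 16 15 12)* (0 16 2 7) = (0 16 15 12 9 11 13 2 7) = [16, 1, 7, 3, 4, 5, 6, 0, 8, 11, 10, 13, 9, 2, 14, 12, 15]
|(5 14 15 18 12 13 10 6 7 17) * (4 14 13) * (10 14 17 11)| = |(4 17 5 13 14 15 18 12)(6 7 11 10)| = 8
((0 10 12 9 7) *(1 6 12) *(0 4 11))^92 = ((0 10 1 6 12 9 7 4 11))^92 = (0 1 12 7 11 10 6 9 4)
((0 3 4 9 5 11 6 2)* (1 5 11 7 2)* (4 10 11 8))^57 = (0 11 5)(1 2 10)(3 6 7)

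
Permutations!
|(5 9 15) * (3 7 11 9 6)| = |(3 7 11 9 15 5 6)| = 7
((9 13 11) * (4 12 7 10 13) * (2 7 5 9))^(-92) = ((2 7 10 13 11)(4 12 5 9))^(-92) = (2 13 7 11 10)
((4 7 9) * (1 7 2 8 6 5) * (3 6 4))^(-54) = ((1 7 9 3 6 5)(2 8 4))^(-54) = (9)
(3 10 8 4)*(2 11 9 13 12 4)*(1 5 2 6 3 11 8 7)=(1 5 2 8 6 3 10 7)(4 11 9 13 12)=[0, 5, 8, 10, 11, 2, 3, 1, 6, 13, 7, 9, 4, 12]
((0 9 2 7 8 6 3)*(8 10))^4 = ((0 9 2 7 10 8 6 3))^4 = (0 10)(2 6)(3 7)(8 9)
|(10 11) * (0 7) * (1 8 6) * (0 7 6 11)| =6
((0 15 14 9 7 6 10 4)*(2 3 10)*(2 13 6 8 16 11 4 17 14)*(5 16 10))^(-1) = (0 4 11 16 5 3 2 15)(6 13)(7 9 14 17 10 8)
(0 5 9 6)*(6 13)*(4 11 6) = [5, 1, 2, 3, 11, 9, 0, 7, 8, 13, 10, 6, 12, 4] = (0 5 9 13 4 11 6)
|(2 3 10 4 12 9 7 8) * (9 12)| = |(12)(2 3 10 4 9 7 8)| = 7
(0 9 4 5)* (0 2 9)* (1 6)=(1 6)(2 9 4 5)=[0, 6, 9, 3, 5, 2, 1, 7, 8, 4]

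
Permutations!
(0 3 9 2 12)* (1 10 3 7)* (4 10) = (0 7 1 4 10 3 9 2 12) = [7, 4, 12, 9, 10, 5, 6, 1, 8, 2, 3, 11, 0]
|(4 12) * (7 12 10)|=4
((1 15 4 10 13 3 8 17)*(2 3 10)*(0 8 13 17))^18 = ((0 8)(1 15 4 2 3 13 10 17))^18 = (1 4 3 10)(2 13 17 15)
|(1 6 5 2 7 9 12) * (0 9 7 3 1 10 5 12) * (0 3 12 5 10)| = |(0 9 3 1 6 5 2 12)| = 8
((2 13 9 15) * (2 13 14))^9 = ((2 14)(9 15 13))^9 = (15)(2 14)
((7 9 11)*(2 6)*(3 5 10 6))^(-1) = ((2 3 5 10 6)(7 9 11))^(-1) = (2 6 10 5 3)(7 11 9)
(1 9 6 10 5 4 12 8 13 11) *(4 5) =[0, 9, 2, 3, 12, 5, 10, 7, 13, 6, 4, 1, 8, 11] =(1 9 6 10 4 12 8 13 11)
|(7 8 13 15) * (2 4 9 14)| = |(2 4 9 14)(7 8 13 15)| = 4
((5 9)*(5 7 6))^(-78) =(5 7)(6 9) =((5 9 7 6))^(-78)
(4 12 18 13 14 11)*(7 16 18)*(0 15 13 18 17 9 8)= (18)(0 15 13 14 11 4 12 7 16 17 9 8)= [15, 1, 2, 3, 12, 5, 6, 16, 0, 8, 10, 4, 7, 14, 11, 13, 17, 9, 18]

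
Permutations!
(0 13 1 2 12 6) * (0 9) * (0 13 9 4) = (0 9 13 1 2 12 6 4) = [9, 2, 12, 3, 0, 5, 4, 7, 8, 13, 10, 11, 6, 1]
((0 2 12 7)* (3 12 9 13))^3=((0 2 9 13 3 12 7))^3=(0 13 7 9 12 2 3)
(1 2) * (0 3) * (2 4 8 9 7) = (0 3)(1 4 8 9 7 2) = [3, 4, 1, 0, 8, 5, 6, 2, 9, 7]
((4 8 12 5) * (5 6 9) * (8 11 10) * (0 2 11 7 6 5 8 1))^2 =(0 11 1 2 10)(4 6 8 5 7 9 12) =((0 2 11 10 1)(4 7 6 9 8 12 5))^2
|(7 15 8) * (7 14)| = 4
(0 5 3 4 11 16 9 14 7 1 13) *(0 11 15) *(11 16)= (0 5 3 4 15)(1 13 16 9 14 7)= [5, 13, 2, 4, 15, 3, 6, 1, 8, 14, 10, 11, 12, 16, 7, 0, 9]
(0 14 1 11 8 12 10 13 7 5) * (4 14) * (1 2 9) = [4, 11, 9, 3, 14, 0, 6, 5, 12, 1, 13, 8, 10, 7, 2] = (0 4 14 2 9 1 11 8 12 10 13 7 5)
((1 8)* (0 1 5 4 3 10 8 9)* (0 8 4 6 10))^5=(0 6 1 10 9 4 8 3 5)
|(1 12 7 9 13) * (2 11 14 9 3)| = 9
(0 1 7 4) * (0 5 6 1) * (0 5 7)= (0 5 6 1)(4 7)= [5, 0, 2, 3, 7, 6, 1, 4]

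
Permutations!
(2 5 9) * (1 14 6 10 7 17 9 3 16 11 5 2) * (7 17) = [0, 14, 2, 16, 4, 3, 10, 7, 8, 1, 17, 5, 12, 13, 6, 15, 11, 9] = (1 14 6 10 17 9)(3 16 11 5)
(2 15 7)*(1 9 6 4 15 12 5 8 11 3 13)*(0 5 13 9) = (0 5 8 11 3 9 6 4 15 7 2 12 13 1) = [5, 0, 12, 9, 15, 8, 4, 2, 11, 6, 10, 3, 13, 1, 14, 7]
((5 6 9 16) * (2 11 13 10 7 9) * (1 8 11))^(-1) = (1 2 6 5 16 9 7 10 13 11 8)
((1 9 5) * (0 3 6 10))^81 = (0 3 6 10)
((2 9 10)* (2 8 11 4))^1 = (2 9 10 8 11 4)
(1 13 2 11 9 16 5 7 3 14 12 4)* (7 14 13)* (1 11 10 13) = [0, 7, 10, 1, 11, 14, 6, 3, 8, 16, 13, 9, 4, 2, 12, 15, 5] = (1 7 3)(2 10 13)(4 11 9 16 5 14 12)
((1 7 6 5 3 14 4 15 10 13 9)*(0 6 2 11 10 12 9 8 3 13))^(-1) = ((0 6 5 13 8 3 14 4 15 12 9 1 7 2 11 10))^(-1) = (0 10 11 2 7 1 9 12 15 4 14 3 8 13 5 6)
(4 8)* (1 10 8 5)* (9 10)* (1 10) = (1 9)(4 5 10 8) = [0, 9, 2, 3, 5, 10, 6, 7, 4, 1, 8]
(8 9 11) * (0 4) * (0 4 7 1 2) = (0 7 1 2)(8 9 11) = [7, 2, 0, 3, 4, 5, 6, 1, 9, 11, 10, 8]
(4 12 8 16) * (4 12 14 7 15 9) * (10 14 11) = (4 11 10 14 7 15 9)(8 16 12) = [0, 1, 2, 3, 11, 5, 6, 15, 16, 4, 14, 10, 8, 13, 7, 9, 12]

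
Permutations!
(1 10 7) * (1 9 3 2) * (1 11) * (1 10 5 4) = [0, 5, 11, 2, 1, 4, 6, 9, 8, 3, 7, 10] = (1 5 4)(2 11 10 7 9 3)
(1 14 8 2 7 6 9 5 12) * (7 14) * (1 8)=(1 7 6 9 5 12 8 2 14)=[0, 7, 14, 3, 4, 12, 9, 6, 2, 5, 10, 11, 8, 13, 1]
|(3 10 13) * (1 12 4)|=3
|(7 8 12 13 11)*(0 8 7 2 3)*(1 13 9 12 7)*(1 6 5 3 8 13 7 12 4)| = 13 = |(0 13 11 2 8 12 9 4 1 7 6 5 3)|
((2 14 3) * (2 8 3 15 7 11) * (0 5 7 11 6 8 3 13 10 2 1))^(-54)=((0 5 7 6 8 13 10 2 14 15 11 1))^(-54)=(0 10)(1 13)(2 5)(6 15)(7 14)(8 11)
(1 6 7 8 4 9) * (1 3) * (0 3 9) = (9)(0 3 1 6 7 8 4) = [3, 6, 2, 1, 0, 5, 7, 8, 4, 9]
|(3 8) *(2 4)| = 2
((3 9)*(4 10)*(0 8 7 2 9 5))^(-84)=(10)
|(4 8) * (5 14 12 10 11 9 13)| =14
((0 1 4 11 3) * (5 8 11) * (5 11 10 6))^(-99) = (0 1 4 11 3)(5 8 10 6)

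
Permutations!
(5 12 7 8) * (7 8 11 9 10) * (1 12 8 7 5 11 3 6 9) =(1 12 7 3 6 9 10 5 8 11) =[0, 12, 2, 6, 4, 8, 9, 3, 11, 10, 5, 1, 7]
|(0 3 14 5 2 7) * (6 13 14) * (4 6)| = |(0 3 4 6 13 14 5 2 7)| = 9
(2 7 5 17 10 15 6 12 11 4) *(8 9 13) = (2 7 5 17 10 15 6 12 11 4)(8 9 13) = [0, 1, 7, 3, 2, 17, 12, 5, 9, 13, 15, 4, 11, 8, 14, 6, 16, 10]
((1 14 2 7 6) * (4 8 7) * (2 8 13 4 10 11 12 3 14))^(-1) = (1 6 7 8 14 3 12 11 10 2)(4 13)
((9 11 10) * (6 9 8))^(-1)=((6 9 11 10 8))^(-1)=(6 8 10 11 9)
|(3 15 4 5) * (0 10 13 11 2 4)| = 9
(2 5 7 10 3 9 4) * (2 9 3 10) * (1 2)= (10)(1 2 5 7)(4 9)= [0, 2, 5, 3, 9, 7, 6, 1, 8, 4, 10]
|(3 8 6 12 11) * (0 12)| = 6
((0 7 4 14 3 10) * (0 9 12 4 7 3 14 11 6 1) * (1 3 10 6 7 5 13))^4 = ((14)(0 10 9 12 4 11 7 5 13 1)(3 6))^4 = (14)(0 4 13 9 7)(1 12 5 10 11)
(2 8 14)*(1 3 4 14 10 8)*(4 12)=(1 3 12 4 14 2)(8 10)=[0, 3, 1, 12, 14, 5, 6, 7, 10, 9, 8, 11, 4, 13, 2]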